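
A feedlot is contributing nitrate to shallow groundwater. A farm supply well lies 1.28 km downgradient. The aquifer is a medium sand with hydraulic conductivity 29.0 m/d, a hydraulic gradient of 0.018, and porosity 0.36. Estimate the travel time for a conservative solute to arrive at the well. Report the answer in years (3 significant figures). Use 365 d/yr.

2.42 years

Darcy flux q = K·i = 29.0 × 0.018 = 0.5220 m/d
v = Ki/n = 29.0·0.018/0.36 = 1.450 m/d
L = 1.28 km = 1280 m
t = L / v = 1280 / 1.450 = 882.8 d
   = 882.8 / 365 = 2.42 yr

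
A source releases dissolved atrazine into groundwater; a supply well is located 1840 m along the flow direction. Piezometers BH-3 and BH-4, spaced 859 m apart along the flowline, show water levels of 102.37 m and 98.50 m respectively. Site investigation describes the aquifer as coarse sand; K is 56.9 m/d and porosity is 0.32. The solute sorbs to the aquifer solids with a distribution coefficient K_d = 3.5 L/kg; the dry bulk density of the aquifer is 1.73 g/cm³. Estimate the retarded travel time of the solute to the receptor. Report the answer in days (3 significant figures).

Hydraulic gradient i = (102.37 − 98.50) / 859 = 3.87 / 859 = 0.004505
Specific discharge q = 56.9 × 0.004505 = 0.2563 m/d
v_s = q/n_e = 0.2563/0.32 = 0.8011 m/d
Retardation R = 1 + ρ_b·K_d/n = 1 + 1.73×3.5/0.32 = 19.92
Contaminant velocity v_c = v/R = 0.8011/19.92 = 0.04021 m/d
t = L/v_c = 1840/0.04021 = 45760 d

45800 days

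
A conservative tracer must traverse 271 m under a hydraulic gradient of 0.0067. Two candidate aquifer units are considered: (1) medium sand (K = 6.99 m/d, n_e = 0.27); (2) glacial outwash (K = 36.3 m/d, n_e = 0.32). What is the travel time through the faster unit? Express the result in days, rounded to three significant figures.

Unit 1 (medium sand): v = 6.99×0.0067/0.27 = 0.1735 m/d, t = 271/0.1735 = 1562 d
Unit 2 (glacial outwash): v = 36.3×0.0067/0.32 = 0.7600 m/d, t = 271/0.7600 = 356.6 d
Faster unit: t = 357 d

357 days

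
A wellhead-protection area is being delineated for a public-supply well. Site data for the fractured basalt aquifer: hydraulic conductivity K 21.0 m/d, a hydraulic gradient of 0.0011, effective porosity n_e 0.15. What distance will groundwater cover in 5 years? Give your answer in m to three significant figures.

q = Ki = 21.0 × 0.0011 = 0.02310 m/d
Seepage velocity v = q / n = 0.02310 / 0.15 = 0.1540 m/d
T = 5 yr × 365 = 1825 d
L = v × T = 0.1540 × 1825 = 281.1 m

281 m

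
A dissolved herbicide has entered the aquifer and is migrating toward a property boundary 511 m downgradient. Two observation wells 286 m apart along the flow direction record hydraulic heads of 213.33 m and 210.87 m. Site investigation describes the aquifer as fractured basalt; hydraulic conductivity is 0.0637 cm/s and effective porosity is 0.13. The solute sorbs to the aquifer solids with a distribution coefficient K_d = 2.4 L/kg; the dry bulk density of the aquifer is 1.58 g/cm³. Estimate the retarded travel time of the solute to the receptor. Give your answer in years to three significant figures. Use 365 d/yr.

Hydraulic gradient i = (213.33 − 210.87) / 286 = 2.46 / 286 = 0.008601
K = 0.0637 cm/s × 864 = 55.04 m/d
q = Ki = 55.04 × 0.008601 = 0.4734 m/d
v_s = q/n_e = 0.4734/0.13 = 3.641 m/d
Retardation R = 1 + ρ_b·K_d/n = 1 + 1.58×2.4/0.13 = 30.17
Contaminant velocity v_c = v/R = 3.641/30.17 = 0.1207 m/d
t = L/v_c = 511/0.1207 = 4234 d
   = 4234/365 = 11.6 yr

11.6 years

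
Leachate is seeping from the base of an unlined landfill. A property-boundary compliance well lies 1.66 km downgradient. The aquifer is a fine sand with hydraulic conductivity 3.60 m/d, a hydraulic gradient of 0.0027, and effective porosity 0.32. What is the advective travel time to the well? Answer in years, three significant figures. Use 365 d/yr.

150 years

Darcy flux q = K·i = 3.60 × 0.0027 = 0.009720 m/d
Seepage velocity v = q / n = 0.009720 / 0.32 = 0.03038 m/d
L = 1.66 km = 1660 m
t = L / v = 1660 / 0.03038 = 54650 d
   = 54650 / 365 = 150 yr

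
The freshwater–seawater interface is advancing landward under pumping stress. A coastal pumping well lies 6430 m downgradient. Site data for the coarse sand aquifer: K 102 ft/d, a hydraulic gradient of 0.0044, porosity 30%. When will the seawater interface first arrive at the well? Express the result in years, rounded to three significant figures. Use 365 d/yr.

K = 102 ft/d × 0.3048 = 31.09 m/d
Specific discharge q = 31.09 × 0.0044 = 0.1368 m/d
v_s = q/n_e = 0.1368/0.30 = 0.4560 m/d
t = L / v = 6430 / 0.4560 = 14100 d
   = 14100 / 365 = 38.6 yr

38.6 years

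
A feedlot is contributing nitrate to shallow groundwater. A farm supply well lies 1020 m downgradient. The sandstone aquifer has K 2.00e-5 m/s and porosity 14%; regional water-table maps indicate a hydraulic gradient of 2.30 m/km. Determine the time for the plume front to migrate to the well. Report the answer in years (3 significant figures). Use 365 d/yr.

98.4 years

K = 2.00e-5 m/s × 86400 s/d = 1.728 m/d
Darcy flux q = K·i = 1.728 × 0.0023 = 0.003974 m/d
Seepage velocity v = q / n = 0.003974 / 0.14 = 0.02839 m/d
t = L / v = 1020 / 0.02839 = 35930 d
   = 35930 / 365 = 98.4 yr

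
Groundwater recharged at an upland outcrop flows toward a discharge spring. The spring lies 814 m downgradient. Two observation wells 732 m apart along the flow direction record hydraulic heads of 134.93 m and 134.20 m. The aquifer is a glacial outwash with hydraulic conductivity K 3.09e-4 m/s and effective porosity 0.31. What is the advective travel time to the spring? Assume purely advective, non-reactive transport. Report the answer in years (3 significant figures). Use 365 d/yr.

Hydraulic gradient i = (134.93 − 134.20) / 732 = 0.73 / 732 = 9.973e-4
K = 3.09e-4 m/s × 86400 s/d = 26.70 m/d
Specific discharge q = 26.70 × 9.973e-4 = 0.02662 m/d
Average linear velocity = 0.02662 / 0.31 = 0.08589 m/d
t = L / v = 814 / 0.08589 = 9478 d
   = 9478 / 365 = 26.0 yr

26.0 years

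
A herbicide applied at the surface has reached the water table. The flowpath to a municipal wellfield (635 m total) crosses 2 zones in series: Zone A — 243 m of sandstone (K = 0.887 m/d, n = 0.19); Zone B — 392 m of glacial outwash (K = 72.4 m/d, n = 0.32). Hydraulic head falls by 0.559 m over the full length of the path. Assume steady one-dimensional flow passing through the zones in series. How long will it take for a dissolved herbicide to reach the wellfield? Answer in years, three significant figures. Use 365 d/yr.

235 years

Steady 1-D flow in series ⇒ the Darcy flux q is identical in every zone and the zone head losses add (resistances L/K in series).
Σ(L/K) = 243/0.887 + 392/72.4 = 274.0 + 5.414 = 279.4 d
q = ΔH / Σ(L/K) = 0.559 / 279.4 = 0.002001 m/d (same in every zone)
Zone A: v = q/n = 0.002001/0.19 = 0.01053 m/d → t_A = 243/0.01053 = 23070 d
Zone B: v = q/n = 0.002001/0.32 = 0.006253 m/d → t_B = 392/0.006253 = 62690 d
Total t = 23070 + 62690 = 85770 d
   = 85770 / 365 = 235 yr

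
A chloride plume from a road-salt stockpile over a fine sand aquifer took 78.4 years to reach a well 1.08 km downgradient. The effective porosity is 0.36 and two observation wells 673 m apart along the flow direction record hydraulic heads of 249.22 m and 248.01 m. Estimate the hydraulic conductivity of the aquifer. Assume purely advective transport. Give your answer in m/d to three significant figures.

Hydraulic gradient i = (249.22 − 248.01) / 673 = 1.21 / 673 = 0.001798
t = 78.4 years = 28620 d
L = 1.08 km = 1080 m
v = L / t = 1080 / 28620 = 0.03774 m/d
K = v · n / i = 0.03774 × 0.36 / 0.001798 = 7.56 m/d

7.56 m/d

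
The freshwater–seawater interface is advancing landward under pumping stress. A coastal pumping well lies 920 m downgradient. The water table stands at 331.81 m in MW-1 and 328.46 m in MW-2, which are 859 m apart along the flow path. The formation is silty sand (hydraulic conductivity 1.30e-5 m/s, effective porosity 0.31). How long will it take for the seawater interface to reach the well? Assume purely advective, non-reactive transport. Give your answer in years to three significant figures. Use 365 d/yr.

178 years

Hydraulic gradient i = (331.81 − 328.46) / 859 = 3.35 / 859 = 0.003900
K = 1.30e-5 m/s × 86400 s/d = 1.123 m/d
Specific discharge q = 1.123 × 0.003900 = 0.004380 m/d
v_s = q/n_e = 0.004380/0.31 = 0.01413 m/d
t = L / v = 920 / 0.01413 = 65110 d
   = 65110 / 365 = 178 yr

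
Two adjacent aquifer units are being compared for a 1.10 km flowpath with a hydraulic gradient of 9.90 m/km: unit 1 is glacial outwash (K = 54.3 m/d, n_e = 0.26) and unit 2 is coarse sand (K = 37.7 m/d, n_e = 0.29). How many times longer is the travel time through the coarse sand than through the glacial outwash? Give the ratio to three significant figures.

1.61

Unit 1 (glacial outwash): v = 54.3×0.0099/0.26 = 2.068 m/d, t = 1100/2.068 = 532.0 d
Unit 2 (coarse sand): v = 37.7×0.0099/0.29 = 1.287 m/d, t = 1100/1.287 = 854.7 d
t(coarse sand) / t(glacial outwash) = 854.7/532.0 = 1.61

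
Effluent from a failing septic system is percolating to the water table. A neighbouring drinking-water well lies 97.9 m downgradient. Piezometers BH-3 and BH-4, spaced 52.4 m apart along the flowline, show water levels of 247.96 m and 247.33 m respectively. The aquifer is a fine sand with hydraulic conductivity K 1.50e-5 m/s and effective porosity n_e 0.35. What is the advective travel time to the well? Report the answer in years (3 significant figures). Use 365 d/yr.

6.02 years

Hydraulic gradient i = (247.96 − 247.33) / 52.4 = 0.63 / 52.4 = 0.01202
K = 1.50e-5 m/s × 86400 s/d = 1.296 m/d
q = Ki = 1.296 × 0.01202 = 0.01558 m/d
Seepage velocity v = q / n = 0.01558 / 0.35 = 0.04452 m/d
t = L / v = 97.9 / 0.04452 = 2199 d
   = 2199 / 365 = 6.02 yr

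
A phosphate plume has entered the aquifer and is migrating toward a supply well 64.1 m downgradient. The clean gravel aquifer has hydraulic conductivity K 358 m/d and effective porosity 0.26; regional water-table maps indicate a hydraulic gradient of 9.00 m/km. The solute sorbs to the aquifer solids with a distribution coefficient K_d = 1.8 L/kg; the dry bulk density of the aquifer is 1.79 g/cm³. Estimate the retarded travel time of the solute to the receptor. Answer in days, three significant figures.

69.3 days

Specific discharge q = 358 × 0.0090 = 3.222 m/d
Seepage velocity v = q / n = 3.222 / 0.26 = 12.39 m/d
Retardation R = 1 + ρ_b·K_d/n = 1 + 1.79×1.8/0.26 = 13.39
Contaminant velocity v_c = v/R = 12.39/13.39 = 0.9253 m/d
t = L/v_c = 64.1/0.9253 = 69.27 d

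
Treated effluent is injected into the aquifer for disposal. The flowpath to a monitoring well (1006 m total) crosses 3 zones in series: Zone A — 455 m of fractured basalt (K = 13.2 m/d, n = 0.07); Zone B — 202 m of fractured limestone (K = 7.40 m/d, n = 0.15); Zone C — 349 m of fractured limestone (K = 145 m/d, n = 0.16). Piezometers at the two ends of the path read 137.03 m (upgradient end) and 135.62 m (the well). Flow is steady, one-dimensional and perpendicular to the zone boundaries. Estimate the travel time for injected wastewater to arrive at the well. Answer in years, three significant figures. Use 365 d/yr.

14.7 years

Total head drop ΔH = 137.03 − 135.62 = 1.41 m
Continuity: the same q passes through each zone, so ΔH = q·Σ(L_j/K_j) — the zones act as resistances in series.
Σ(L/K) = 455/13.2 + 202/7.40 + 349/145 = 34.47 + 27.30 + 2.407 = 64.17 d
q = ΔH / Σ(L/K) = 1.41 / 64.17 = 0.02197 m/d (same in every zone)
Zone A: v = q/n = 0.02197/0.07 = 0.3139 m/d → t_A = 455/0.3139 = 1450 d
Zone B: v = q/n = 0.02197/0.15 = 0.1465 m/d → t_B = 202/0.1465 = 1379 d
Zone C: v = q/n = 0.02197/0.16 = 0.1373 m/d → t_C = 349/0.1373 = 2541 d
Total t = 1450 + 1379 + 2541 = 5370 d
   = 5370 / 365 = 14.7 yr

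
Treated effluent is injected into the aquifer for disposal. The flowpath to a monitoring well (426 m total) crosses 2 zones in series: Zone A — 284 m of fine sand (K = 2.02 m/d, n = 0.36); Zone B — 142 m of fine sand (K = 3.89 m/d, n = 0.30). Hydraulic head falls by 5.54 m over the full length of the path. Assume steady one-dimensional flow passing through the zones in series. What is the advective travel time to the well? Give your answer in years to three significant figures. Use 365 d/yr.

12.7 years

Steady 1-D flow in series ⇒ the Darcy flux q is identical in every zone and the zone head losses add (resistances L/K in series).
Σ(L/K) = 284/2.02 + 142/3.89 = 140.6 + 36.50 = 177.1 d
q = ΔH / Σ(L/K) = 5.54 / 177.1 = 0.03128 m/d (same in every zone)
Zone A: v = q/n = 0.03128/0.36 = 0.08689 m/d → t_A = 284/0.08689 = 3268 d
Zone B: v = q/n = 0.03128/0.30 = 0.1043 m/d → t_B = 142/0.1043 = 1362 d
Total t = 3268 + 1362 = 4630 d
   = 4630 / 365 = 12.7 yr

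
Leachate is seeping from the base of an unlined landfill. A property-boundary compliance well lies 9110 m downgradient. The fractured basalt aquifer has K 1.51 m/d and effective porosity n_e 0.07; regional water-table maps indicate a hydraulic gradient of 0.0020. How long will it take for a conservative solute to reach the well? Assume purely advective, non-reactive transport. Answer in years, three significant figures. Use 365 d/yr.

579 years

Darcy flux q = K·i = 1.51 × 0.0020 = 0.003020 m/d
v = Ki/n = 1.51·0.0020/0.07 = 0.04314 m/d
t = L / v = 9110 / 0.04314 = 211200 d
   = 211200 / 365 = 579 yr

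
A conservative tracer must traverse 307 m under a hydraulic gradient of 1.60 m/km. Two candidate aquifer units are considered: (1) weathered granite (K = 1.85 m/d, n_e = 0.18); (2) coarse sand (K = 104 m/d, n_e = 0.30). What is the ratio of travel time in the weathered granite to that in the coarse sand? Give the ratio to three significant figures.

33.7

Unit 1 (weathered granite): v = 1.85×0.0016/0.18 = 0.01644 m/d, t = 307/0.01644 = 18670 d
Unit 2 (coarse sand): v = 104×0.0016/0.30 = 0.5547 m/d, t = 307/0.5547 = 553.5 d
t(weathered granite) / t(coarse sand) = 18670/553.5 = 33.7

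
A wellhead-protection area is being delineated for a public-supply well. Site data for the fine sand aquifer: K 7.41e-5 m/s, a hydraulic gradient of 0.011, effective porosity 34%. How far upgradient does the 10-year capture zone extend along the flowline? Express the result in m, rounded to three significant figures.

K = 7.41e-5 m/s × 86400 s/d = 6.402 m/d
Darcy flux q = K·i = 6.402 × 0.011 = 0.07042 m/d
Seepage velocity v = q / n = 0.07042 / 0.34 = 0.2071 m/d
T = 10 yr × 365 = 3650 d
L = v × T = 0.2071 × 3650 = 756.0 m

756 m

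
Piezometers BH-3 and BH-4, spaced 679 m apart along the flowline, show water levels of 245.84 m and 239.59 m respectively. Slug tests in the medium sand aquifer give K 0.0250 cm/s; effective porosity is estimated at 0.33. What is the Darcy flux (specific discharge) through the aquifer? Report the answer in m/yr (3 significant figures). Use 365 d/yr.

72.6 m/yr

Hydraulic gradient i = (245.84 − 239.59) / 679 = 6.25 / 679 = 0.009205
K = 0.0250 cm/s × 864 = 21.60 m/d
Specific discharge q = 21.60 × 0.009205 = 0.1988 m/d
   = 0.1988 × 365 = 72.6 m/yr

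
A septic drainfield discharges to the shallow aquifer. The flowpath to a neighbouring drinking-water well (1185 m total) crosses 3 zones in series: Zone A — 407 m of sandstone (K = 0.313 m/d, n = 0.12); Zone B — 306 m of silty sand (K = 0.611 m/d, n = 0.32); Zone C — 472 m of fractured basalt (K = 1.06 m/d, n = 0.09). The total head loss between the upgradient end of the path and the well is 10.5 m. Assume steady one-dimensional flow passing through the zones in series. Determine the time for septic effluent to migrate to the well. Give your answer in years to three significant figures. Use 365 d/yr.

111 years

Continuity: the same q passes through each zone, so ΔH = q·Σ(L_j/K_j) — the zones act as resistances in series.
Σ(L/K) = 407/0.313 + 306/0.611 + 472/1.06 = 1300 + 500.8 + 445.3 = 2246 d
q = ΔH / Σ(L/K) = 10.5 / 2246 = 0.004674 m/d (same in every zone)
Zone A: v = q/n = 0.004674/0.12 = 0.03895 m/d → t_A = 407/0.03895 = 10450 d
Zone B: v = q/n = 0.004674/0.32 = 0.01461 m/d → t_B = 306/0.01461 = 20950 d
Zone C: v = q/n = 0.004674/0.09 = 0.05193 m/d → t_C = 472/0.05193 = 9088 d
Total t = 10450 + 20950 + 9088 = 40490 d
   = 40490 / 365 = 111 yr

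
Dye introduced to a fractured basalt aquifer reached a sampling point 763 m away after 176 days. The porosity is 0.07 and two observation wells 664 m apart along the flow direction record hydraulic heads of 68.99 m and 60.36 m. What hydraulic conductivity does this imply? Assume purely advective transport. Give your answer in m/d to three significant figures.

23.3 m/d

Hydraulic gradient i = (68.99 − 60.36) / 664 = 8.63 / 664 = 0.01300
v = L / t = 763 / 176 = 4.335 m/d
K = v · n / i = 4.335 × 0.07 / 0.01300 = 23.3 m/d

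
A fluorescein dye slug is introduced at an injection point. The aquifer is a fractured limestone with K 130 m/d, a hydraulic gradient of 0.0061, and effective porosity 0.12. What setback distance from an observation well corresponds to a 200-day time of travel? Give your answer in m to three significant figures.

1320 m

Darcy flux q = K·i = 130 × 0.0061 = 0.7930 m/d
Seepage velocity v = q / n = 0.7930 / 0.12 = 6.608 m/d
L = v × T = 6.608 × 200 = 1322 m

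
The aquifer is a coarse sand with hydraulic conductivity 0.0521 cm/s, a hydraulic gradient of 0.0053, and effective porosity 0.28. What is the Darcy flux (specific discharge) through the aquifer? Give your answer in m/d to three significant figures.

0.239 m/d

K = 0.0521 cm/s × 864 = 45.01 m/d
q = Ki = 45.01 × 0.0053 = 0.2386 m/d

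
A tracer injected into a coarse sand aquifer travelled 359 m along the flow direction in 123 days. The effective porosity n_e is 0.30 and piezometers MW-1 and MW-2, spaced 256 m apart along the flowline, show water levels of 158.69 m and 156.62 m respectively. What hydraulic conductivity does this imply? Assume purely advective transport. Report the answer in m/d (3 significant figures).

108 m/d

Hydraulic gradient i = (158.69 − 156.62) / 256 = 2.07 / 256 = 0.008086
v = L / t = 359 / 123 = 2.919 m/d
K = v · n / i = 2.919 × 0.30 / 0.008086 = 108 m/d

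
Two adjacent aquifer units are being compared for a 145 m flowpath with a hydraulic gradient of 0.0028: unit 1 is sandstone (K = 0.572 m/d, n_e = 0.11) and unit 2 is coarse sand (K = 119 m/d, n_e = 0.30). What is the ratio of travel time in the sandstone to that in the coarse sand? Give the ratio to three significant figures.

76.3

Unit 1 (sandstone): v = 0.572×0.0028/0.11 = 0.01456 m/d, t = 145/0.01456 = 9959 d
Unit 2 (coarse sand): v = 119×0.0028/0.30 = 1.111 m/d, t = 145/1.111 = 130.6 d
t(sandstone) / t(coarse sand) = 9959/130.6 = 76.3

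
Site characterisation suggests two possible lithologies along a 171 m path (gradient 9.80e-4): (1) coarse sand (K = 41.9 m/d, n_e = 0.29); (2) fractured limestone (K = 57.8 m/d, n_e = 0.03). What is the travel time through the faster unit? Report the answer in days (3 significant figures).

90.6 days

Unit 1 (coarse sand): v = 41.9×9.8e-4/0.29 = 0.1416 m/d, t = 171/0.1416 = 1208 d
Unit 2 (fractured limestone): v = 57.8×9.8e-4/0.03 = 1.888 m/d, t = 171/1.888 = 90.57 d
Faster unit: t = 90.6 d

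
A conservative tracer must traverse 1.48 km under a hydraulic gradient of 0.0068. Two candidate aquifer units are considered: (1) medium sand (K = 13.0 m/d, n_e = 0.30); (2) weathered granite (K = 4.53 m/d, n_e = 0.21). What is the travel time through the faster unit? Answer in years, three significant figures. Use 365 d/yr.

Unit 1 (medium sand): v = 13.0×0.0068/0.30 = 0.2947 m/d, t = 1480/0.2947 = 5023 d
Unit 2 (weathered granite): v = 4.53×0.0068/0.21 = 0.1467 m/d, t = 1480/0.1467 = 10090 d
Faster: 5023 d / 365 = 13.8 yr

13.8 years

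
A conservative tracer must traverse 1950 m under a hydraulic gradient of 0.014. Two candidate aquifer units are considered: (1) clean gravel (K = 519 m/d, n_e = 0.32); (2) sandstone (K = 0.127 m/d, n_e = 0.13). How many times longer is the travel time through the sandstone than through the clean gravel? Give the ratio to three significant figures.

1660

Unit 1 (clean gravel): v = 519×0.014/0.32 = 22.71 m/d, t = 1950/22.71 = 85.88 d
Unit 2 (sandstone): v = 0.127×0.014/0.13 = 0.01368 m/d, t = 1950/0.01368 = 142600 d
t(sandstone) / t(clean gravel) = 142600/85.88 = 1660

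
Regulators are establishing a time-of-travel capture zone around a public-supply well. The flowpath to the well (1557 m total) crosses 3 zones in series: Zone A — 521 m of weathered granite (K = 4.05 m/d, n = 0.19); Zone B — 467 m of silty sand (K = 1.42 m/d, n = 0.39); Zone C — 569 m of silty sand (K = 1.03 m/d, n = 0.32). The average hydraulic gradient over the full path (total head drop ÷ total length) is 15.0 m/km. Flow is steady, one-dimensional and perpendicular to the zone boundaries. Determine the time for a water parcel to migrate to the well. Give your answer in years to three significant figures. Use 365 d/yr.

Steady 1-D flow in series ⇒ the Darcy flux q is identical in every zone and the zone head losses add (resistances L/K in series).
Σ(L/K) = 521/4.05 + 467/1.42 + 569/1.03 = 128.6 + 328.9 + 552.4 = 1010 d
K_eq = L_total / Σ(L/K) = 1557 / 1010 = 1.542 m/d
q = K_eq · i = 1.542 × 0.015 = 0.02313 m/d (same in every zone)
Zone A: v = q/n = 0.02313/0.19 = 0.1217 m/d → t_A = 521/0.1217 = 4281 d
Zone B: v = q/n = 0.02313/0.39 = 0.05930 m/d → t_B = 467/0.05930 = 7876 d
Zone C: v = q/n = 0.02313/0.32 = 0.07227 m/d → t_C = 569/0.07227 = 7874 d
Total t = 4281 + 7876 + 7874 = 20030 d
   = 20030 / 365 = 54.9 yr

54.9 years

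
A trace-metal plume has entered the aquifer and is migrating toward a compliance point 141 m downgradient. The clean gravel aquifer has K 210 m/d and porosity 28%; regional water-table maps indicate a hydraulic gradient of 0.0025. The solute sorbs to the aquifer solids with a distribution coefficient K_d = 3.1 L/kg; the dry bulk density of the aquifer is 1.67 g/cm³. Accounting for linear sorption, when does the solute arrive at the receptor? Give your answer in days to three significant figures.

1470 days

q = Ki = 210 × 0.0025 = 0.5250 m/d
v = Ki/n = 210·0.0025/0.28 = 1.875 m/d
Retardation R = 1 + ρ_b·K_d/n = 1 + 1.67×3.1/0.28 = 19.49
Contaminant velocity v_c = v/R = 1.875/19.49 = 0.09621 m/d
t = L/v_c = 141/0.09621 = 1466 d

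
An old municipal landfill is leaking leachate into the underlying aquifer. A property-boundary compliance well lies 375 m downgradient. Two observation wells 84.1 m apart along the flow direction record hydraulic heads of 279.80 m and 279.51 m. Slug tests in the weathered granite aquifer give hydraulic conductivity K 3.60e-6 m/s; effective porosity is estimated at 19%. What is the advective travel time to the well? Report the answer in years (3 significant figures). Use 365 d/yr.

Hydraulic gradient i = (279.80 − 279.51) / 84.1 = 0.29 / 84.1 = 0.003448
K = 3.60e-6 m/s × 86400 s/d = 0.3110 m/d
Specific discharge q = 0.3110 × 0.003448 = 0.001073 m/d
Seepage velocity v = q / n = 0.001073 / 0.19 = 0.005645 m/d
t = L / v = 375 / 0.005645 = 66430 d
   = 66430 / 365 = 182 yr

182 years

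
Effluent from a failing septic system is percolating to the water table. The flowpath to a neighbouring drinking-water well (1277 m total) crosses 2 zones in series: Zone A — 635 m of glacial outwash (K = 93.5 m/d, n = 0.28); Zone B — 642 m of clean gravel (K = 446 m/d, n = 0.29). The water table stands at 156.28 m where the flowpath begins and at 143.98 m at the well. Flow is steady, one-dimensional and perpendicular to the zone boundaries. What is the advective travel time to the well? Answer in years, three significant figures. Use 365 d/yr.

0.667 years

Total head drop ΔH = 156.28 − 143.98 = 12.30 m
Steady 1-D flow in series ⇒ the Darcy flux q is identical in every zone and the zone head losses add (resistances L/K in series).
Σ(L/K) = 635/93.5 + 642/446 = 6.791 + 1.439 = 8.231 d
q = ΔH / Σ(L/K) = 12.30 / 8.231 = 1.494 m/d (same in every zone)
Zone A: v = q/n = 1.494/0.28 = 5.337 m/d → t_A = 635/5.337 = 119.0 d
Zone B: v = q/n = 1.494/0.29 = 5.153 m/d → t_B = 642/5.153 = 124.6 d
Total t = 119.0 + 124.6 = 243.6 d
   = 243.6 / 365 = 0.667 yr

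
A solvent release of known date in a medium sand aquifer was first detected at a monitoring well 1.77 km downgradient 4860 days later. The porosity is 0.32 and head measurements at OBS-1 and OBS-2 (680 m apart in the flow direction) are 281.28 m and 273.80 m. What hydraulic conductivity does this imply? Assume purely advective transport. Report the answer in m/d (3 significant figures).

Hydraulic gradient i = (281.28 − 273.80) / 680 = 7.48 / 680 = 0.01100
L = 1.77 km = 1770 m
v = L / t = 1770 / 4860 = 0.3642 m/d
K = v · n / i = 0.3642 × 0.32 / 0.01100 = 10.6 m/d

10.6 m/d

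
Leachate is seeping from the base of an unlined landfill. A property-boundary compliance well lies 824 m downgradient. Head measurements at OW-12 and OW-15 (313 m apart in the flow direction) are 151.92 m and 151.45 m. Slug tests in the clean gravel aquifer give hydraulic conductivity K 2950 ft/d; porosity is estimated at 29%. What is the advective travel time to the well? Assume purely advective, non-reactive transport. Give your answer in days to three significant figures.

177 days

Hydraulic gradient i = (151.92 − 151.45) / 313 = 0.47 / 313 = 0.001502
K = 2950 ft/d × 0.3048 = 899.2 m/d
q = Ki = 899.2 × 0.001502 = 1.350 m/d
v = Ki/n = 899.2·0.001502/0.29 = 4.656 m/d
t = L / v = 824 / 4.656 = 177.0 d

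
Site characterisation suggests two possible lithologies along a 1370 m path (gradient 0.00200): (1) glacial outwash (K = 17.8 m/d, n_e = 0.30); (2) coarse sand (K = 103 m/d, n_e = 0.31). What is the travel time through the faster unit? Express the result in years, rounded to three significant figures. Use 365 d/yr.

Unit 1 (glacial outwash): v = 17.8×0.0020/0.30 = 0.1187 m/d, t = 1370/0.1187 = 11540 d
Unit 2 (coarse sand): v = 103×0.0020/0.31 = 0.6645 m/d, t = 1370/0.6645 = 2062 d
Faster: 2062 d / 365 = 5.65 yr

5.65 years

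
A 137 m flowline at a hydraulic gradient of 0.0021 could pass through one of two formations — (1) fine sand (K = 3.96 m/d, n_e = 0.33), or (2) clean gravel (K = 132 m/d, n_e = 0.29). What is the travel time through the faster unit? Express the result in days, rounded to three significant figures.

143 days

Unit 1 (fine sand): v = 3.96×0.0021/0.33 = 0.02520 m/d, t = 137/0.02520 = 5437 d
Unit 2 (clean gravel): v = 132×0.0021/0.29 = 0.9559 m/d, t = 137/0.9559 = 143.3 d
Faster unit: t = 143 d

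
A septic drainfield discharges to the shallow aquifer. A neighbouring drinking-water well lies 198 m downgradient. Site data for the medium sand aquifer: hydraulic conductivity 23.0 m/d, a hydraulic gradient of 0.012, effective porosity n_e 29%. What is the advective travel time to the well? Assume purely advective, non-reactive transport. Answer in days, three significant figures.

q = Ki = 23.0 × 0.012 = 0.2760 m/d
Seepage velocity v = q / n = 0.2760 / 0.29 = 0.9517 m/d
t = L / v = 198 / 0.9517 = 208.0 d

208 days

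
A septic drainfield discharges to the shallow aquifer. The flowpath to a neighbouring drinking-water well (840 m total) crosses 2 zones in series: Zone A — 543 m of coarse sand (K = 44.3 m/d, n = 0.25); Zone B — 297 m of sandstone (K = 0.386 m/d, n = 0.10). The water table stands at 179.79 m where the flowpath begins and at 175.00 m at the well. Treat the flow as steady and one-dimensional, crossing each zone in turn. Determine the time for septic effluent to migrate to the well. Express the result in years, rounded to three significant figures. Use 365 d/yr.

74.0 years

Total head drop ΔH = 179.79 − 175.00 = 4.79 m
Continuity: the same q passes through each zone, so ΔH = q·Σ(L_j/K_j) — the zones act as resistances in series.
Σ(L/K) = 543/44.3 + 297/0.386 = 12.26 + 769.4 = 781.7 d
q = ΔH / Σ(L/K) = 4.79 / 781.7 = 0.006128 m/d (same in every zone)
Zone A: v = q/n = 0.006128/0.25 = 0.02451 m/d → t_A = 543/0.02451 = 22150 d
Zone B: v = q/n = 0.006128/0.10 = 0.06128 m/d → t_B = 297/0.06128 = 4847 d
Total t = 22150 + 4847 = 27000 d
   = 27000 / 365 = 74.0 yr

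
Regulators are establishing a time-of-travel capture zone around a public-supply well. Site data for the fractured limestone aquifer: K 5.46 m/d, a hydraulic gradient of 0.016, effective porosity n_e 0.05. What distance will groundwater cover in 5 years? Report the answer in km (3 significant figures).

Specific discharge q = 5.46 × 0.016 = 0.08736 m/d
Seepage velocity v = q / n = 0.08736 / 0.05 = 1.747 m/d
T = 5 yr × 365 = 1825 d
L = v × T = 1.747 × 1825 = 3189 m
   = 3.19 km

3.19 km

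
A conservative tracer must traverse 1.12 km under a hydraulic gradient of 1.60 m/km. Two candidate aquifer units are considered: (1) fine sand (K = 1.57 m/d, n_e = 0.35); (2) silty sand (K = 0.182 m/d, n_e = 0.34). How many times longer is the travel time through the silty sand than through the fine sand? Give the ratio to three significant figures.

8.38

Unit 1 (fine sand): v = 1.57×0.0016/0.35 = 0.007177 m/d, t = 1120/0.007177 = 156100 d
Unit 2 (silty sand): v = 0.182×0.0016/0.34 = 8.565e-4 m/d, t = 1120/8.565e-4 = 1.308e6 d
t(silty sand) / t(fine sand) = 1.308e6/156100 = 8.38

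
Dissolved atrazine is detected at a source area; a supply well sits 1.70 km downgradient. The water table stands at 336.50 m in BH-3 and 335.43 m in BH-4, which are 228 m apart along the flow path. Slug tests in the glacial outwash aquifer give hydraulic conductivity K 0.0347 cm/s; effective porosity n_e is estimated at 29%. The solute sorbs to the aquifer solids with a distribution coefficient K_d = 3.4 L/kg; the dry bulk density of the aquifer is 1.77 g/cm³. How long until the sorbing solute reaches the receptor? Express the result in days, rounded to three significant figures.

Hydraulic gradient i = (336.50 − 335.43) / 228 = 1.07 / 228 = 0.004693
K = 0.0347 cm/s × 864 = 29.98 m/d
Darcy flux q = K·i = 29.98 × 0.004693 = 0.1407 m/d
Seepage velocity v = q / n = 0.1407 / 0.29 = 0.4852 m/d
Retardation R = 1 + ρ_b·K_d/n = 1 + 1.77×3.4/0.29 = 21.75
Contaminant velocity v_c = v/R = 0.4852/21.75 = 0.02230 m/d
L = 1.70 km = 1700 m
t = L/v_c = 1700/0.02230 = 76220 d

76200 days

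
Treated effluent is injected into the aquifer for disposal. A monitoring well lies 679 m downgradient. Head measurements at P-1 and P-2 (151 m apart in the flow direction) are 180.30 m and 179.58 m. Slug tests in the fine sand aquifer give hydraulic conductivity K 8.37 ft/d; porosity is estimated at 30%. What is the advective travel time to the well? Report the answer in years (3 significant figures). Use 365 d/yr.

45.9 years

Hydraulic gradient i = (180.30 − 179.58) / 151 = 0.72 / 151 = 0.004768
K = 8.37 ft/d × 0.3048 = 2.551 m/d
Darcy flux q = K·i = 2.551 × 0.004768 = 0.01216 m/d
Seepage velocity v = q / n = 0.01216 / 0.30 = 0.04055 m/d
t = L / v = 679 / 0.04055 = 16750 d
   = 16750 / 365 = 45.9 yr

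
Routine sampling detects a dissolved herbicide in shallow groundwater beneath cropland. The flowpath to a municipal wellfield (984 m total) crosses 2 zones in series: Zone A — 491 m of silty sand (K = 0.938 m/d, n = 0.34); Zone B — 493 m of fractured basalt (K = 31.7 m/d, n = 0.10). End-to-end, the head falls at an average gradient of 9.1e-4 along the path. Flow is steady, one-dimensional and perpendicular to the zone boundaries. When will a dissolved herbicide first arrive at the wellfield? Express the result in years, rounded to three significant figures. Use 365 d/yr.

357 years

For zones in series the flux q is common to all zones; the equivalent conductivity is the harmonic (thickness-weighted) mean, K_eq = L_total / Σ(L_j/K_j).
Σ(L/K) = 491/0.938 + 493/31.7 = 523.5 + 15.55 = 539.0 d
K_eq = L_total / Σ(L/K) = 984 / 539.0 = 1.826 m/d
q = K_eq · i = 1.826 × 9.1e-4 = 0.001661 m/d (same in every zone)
Zone A: v = q/n = 0.001661/0.34 = 0.004886 m/d → t_A = 491/0.004886 = 100500 d
Zone B: v = q/n = 0.001661/0.10 = 0.01661 m/d → t_B = 493/0.01661 = 29680 d
Total t = 100500 + 29680 = 130200 d
   = 130200 / 365 = 357 yr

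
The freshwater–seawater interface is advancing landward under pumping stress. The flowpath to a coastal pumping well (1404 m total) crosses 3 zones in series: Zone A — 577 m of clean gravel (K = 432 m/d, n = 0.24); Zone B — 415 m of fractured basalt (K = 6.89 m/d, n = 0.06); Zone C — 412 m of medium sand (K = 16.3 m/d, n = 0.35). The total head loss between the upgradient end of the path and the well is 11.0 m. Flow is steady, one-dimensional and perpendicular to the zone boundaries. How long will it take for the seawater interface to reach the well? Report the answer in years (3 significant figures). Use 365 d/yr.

6.65 years

Continuity: the same q passes through each zone, so ΔH = q·Σ(L_j/K_j) — the zones act as resistances in series.
Σ(L/K) = 577/432 + 415/6.89 + 412/16.3 = 1.336 + 60.23 + 25.28 = 86.84 d
q = ΔH / Σ(L/K) = 11.0 / 86.84 = 0.1267 m/d (same in every zone)
Zone A: v = q/n = 0.1267/0.24 = 0.5278 m/d → t_A = 577/0.5278 = 1093 d
Zone B: v = q/n = 0.1267/0.06 = 2.111 m/d → t_B = 415/2.111 = 196.6 d
Zone C: v = q/n = 0.1267/0.35 = 0.3619 m/d → t_C = 412/0.3619 = 1138 d
Total t = 1093 + 196.6 + 1138 = 2428 d
   = 2428 / 365 = 6.65 yr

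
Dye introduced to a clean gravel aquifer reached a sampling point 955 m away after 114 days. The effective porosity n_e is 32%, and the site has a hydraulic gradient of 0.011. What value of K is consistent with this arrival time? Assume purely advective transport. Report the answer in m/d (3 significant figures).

v = L / t = 955 / 114 = 8.377 m/d
K = v · n / i = 8.377 × 0.32 / 0.011 = 244 m/d

244 m/d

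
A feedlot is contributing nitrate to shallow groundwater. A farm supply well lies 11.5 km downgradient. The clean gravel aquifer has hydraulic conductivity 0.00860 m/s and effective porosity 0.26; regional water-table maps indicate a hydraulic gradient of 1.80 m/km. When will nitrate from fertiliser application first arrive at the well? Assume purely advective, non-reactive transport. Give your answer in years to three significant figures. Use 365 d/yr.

K = 0.00860 m/s × 86400 s/d = 743.0 m/d
Darcy flux q = K·i = 743.0 × 0.0018 = 1.337 m/d
Average linear velocity = 1.337 / 0.26 = 5.144 m/d
L = 11.5 km = 11500 m
t = L / v = 11500 / 5.144 = 2236 d
   = 2236 / 365 = 6.12 yr

6.12 years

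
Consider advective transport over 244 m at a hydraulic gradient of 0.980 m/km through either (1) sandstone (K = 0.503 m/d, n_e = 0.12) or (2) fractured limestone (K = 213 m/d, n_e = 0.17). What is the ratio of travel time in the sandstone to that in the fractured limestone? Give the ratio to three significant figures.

Unit 1 (sandstone): v = 0.503×9.8e-4/0.12 = 0.004108 m/d, t = 244/0.004108 = 59400 d
Unit 2 (fractured limestone): v = 213×9.8e-4/0.17 = 1.228 m/d, t = 244/1.228 = 198.7 d
t(sandstone) / t(fractured limestone) = 59400/198.7 = 299

299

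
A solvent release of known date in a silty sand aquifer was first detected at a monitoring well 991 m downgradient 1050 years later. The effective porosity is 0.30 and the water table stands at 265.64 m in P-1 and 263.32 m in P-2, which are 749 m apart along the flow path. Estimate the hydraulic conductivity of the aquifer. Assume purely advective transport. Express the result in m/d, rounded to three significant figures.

Hydraulic gradient i = (265.64 − 263.32) / 749 = 2.32 / 749 = 0.003097
t = 1050 years = 383300 d
v = L / t = 991 / 383300 = 0.002586 m/d
K = v · n / i = 0.002586 × 0.30 / 0.003097 = 0.250 m/d

0.250 m/d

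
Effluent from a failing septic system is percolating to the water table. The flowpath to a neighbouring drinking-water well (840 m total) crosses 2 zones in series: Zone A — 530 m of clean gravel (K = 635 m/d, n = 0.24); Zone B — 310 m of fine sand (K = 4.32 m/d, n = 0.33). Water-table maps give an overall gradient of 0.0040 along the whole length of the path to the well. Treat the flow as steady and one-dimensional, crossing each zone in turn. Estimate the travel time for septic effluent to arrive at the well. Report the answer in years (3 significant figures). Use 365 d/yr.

Continuity: the same q passes through each zone, so ΔH = q·Σ(L_j/K_j) — the zones act as resistances in series.
Σ(L/K) = 530/635 + 310/4.32 = 0.8346 + 71.76 = 72.59 d
K_eq = L_total / Σ(L/K) = 840 / 72.59 = 11.57 m/d
q = K_eq · i = 11.57 × 0.0040 = 0.04628 m/d (same in every zone)
Zone A: v = q/n = 0.04628/0.24 = 0.1929 m/d → t_A = 530/0.1929 = 2748 d
Zone B: v = q/n = 0.04628/0.33 = 0.1403 m/d → t_B = 310/0.1403 = 2210 d
Total t = 2748 + 2210 = 4958 d
   = 4958 / 365 = 13.6 yr

13.6 years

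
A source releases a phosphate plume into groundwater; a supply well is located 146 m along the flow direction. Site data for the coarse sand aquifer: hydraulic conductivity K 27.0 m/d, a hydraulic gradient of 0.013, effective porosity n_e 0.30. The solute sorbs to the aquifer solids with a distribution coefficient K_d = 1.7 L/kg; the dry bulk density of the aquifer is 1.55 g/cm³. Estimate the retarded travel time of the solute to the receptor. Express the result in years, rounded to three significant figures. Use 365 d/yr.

3.34 years

q = Ki = 27.0 × 0.013 = 0.3510 m/d
v = Ki/n = 27.0·0.013/0.30 = 1.170 m/d
Retardation R = 1 + ρ_b·K_d/n = 1 + 1.55×1.7/0.30 = 9.783
Contaminant velocity v_c = v/R = 1.170/9.783 = 0.1196 m/d
t = L/v_c = 146/0.1196 = 1221 d
   = 1221/365 = 3.34 yr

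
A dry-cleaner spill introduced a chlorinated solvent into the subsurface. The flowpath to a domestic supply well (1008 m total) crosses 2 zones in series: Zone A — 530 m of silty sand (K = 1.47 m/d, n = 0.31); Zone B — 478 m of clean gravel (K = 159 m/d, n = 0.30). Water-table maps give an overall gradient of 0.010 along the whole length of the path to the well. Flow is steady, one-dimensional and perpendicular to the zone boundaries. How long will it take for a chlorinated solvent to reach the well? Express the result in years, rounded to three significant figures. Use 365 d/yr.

30.4 years

For zones in series the flux q is common to all zones; the equivalent conductivity is the harmonic (thickness-weighted) mean, K_eq = L_total / Σ(L_j/K_j).
Σ(L/K) = 530/1.47 + 478/159 = 360.5 + 3.006 = 363.6 d
K_eq = L_total / Σ(L/K) = 1008 / 363.6 = 2.773 m/d
q = K_eq · i = 2.773 × 0.010 = 0.02773 m/d (same in every zone)
Zone A: v = q/n = 0.02773/0.31 = 0.08944 m/d → t_A = 530/0.08944 = 5926 d
Zone B: v = q/n = 0.02773/0.30 = 0.09242 m/d → t_B = 478/0.09242 = 5172 d
Total t = 5926 + 5172 = 11100 d
   = 11100 / 365 = 30.4 yr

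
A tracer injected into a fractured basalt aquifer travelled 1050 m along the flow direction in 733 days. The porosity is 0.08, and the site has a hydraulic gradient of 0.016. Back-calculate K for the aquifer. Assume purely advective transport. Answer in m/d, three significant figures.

7.16 m/d

v = L / t = 1050 / 733 = 1.432 m/d
K = v · n / i = 1.432 × 0.08 / 0.016 = 7.16 m/d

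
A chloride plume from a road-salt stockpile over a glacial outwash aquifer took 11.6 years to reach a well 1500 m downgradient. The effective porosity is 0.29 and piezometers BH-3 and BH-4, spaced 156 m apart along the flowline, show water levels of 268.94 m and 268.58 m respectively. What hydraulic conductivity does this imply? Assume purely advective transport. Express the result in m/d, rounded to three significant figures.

44.5 m/d

Hydraulic gradient i = (268.94 − 268.58) / 156 = 0.36 / 156 = 0.002308
t = 11.6 years = 4234 d
v = L / t = 1500 / 4234 = 0.3543 m/d
K = v · n / i = 0.3543 × 0.29 / 0.002308 = 44.5 m/d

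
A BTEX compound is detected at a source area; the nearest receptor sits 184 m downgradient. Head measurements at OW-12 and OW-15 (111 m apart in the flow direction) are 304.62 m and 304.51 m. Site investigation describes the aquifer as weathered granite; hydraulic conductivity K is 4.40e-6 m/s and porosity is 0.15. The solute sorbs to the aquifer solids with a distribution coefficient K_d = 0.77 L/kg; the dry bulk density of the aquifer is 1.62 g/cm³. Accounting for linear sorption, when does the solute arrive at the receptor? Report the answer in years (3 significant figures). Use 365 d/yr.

Hydraulic gradient i = (304.62 − 304.51) / 111 = 0.11 / 111 = 9.910e-4
K = 4.40e-6 m/s × 86400 s/d = 0.3802 m/d
q = Ki = 0.3802 × 9.910e-4 = 3.767e-4 m/d
Average linear velocity = 3.767e-4 / 0.15 = 0.002512 m/d
Retardation R = 1 + ρ_b·K_d/n = 1 + 1.62×0.77/0.15 = 9.316
Contaminant velocity v_c = v/R = 0.002512/9.316 = 2.696e-4 m/d
t = L/v_c = 184/2.696e-4 = 682500 d
   = 682500/365 = 1870 yr

1870 years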